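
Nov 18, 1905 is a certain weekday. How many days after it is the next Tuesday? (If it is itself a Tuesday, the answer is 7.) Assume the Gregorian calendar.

Nov 18, 1905 is a Saturday.
From Saturday to the next Tuesday is 3 days.

3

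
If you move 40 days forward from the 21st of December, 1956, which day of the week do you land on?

Wednesday

First find the weekday of Dec 21, 1956. Doomsday rule: the anchor day for the 1900s is Wednesday. For year 56: 56÷12 = 4 r 8, and 8÷4 = 2, so 4+8+2 = 14.
Wednesday + 14 ≡ Wednesday — that's 1956's doomsday.
In December the doomsday date is Dec 12.
Dec 21 is 9 days after Dec 12; 9 mod 7 = 2, so Wednesday + 2 = Friday.
40 mod 7 = 5, so 40 days after a Friday is Friday + 5 = Wednesday.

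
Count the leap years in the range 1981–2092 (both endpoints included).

Multiples of 4 in [1981,2092]: 28.
Of those, multiples of 100: 1 (not leap unless ÷400).
Multiples of 400: 1.
Leap years = 28 − 1 + 1 = 28.

28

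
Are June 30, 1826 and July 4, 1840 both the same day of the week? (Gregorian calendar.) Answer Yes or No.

From Jun 30, 1826 to Jul 4, 1840 is 5118 days.
5118 mod 7 = 1, so they are different weekdays.
(Jun 30, 1826 is a Friday; Jul 4, 1840 is a Saturday.)

No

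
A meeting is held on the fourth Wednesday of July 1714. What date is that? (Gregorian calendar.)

July 25, 1714

July 1, 1714 is a Sunday.
The first Wednesday is therefore July 4 (3 days later).
The fourth Wednesday is 4 + 3×7 = July 25.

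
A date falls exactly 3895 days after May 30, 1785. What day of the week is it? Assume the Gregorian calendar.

Thursday

May 30, 1785 is a Monday.
3895 mod 7 = 3, so 3895 days after a Monday is Monday + 3 = Thursday.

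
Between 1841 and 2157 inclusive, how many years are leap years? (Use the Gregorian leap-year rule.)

Multiples of 4 in [1841,2157]: 79.
Of those, multiples of 100: 3 (not leap unless ÷400).
Multiples of 400: 1.
Leap years = 79 − 3 + 1 = 77.

77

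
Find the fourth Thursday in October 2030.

October 24, 2030

October 1, 2030 is a Tuesday.
The first Thursday is therefore October 3 (2 days later).
The fourth Thursday is 3 + 3×7 = October 24.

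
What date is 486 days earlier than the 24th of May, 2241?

January 24, 2240

−365 (one year) → May 24, 2240 (121 left).
−24 → Apr 30, 2240 (end of Apr, 30 days; 97 left).
−30 → Mar 31, 2240 (end of Mar, 31 days; 67 left).
−31 → Feb 29, 2240 (end of Feb, 29 days; 36 left).
−29 → Jan 31, 2240 (end of Jan, 31 days; 7 left).
−7 → Jan 24, 2240.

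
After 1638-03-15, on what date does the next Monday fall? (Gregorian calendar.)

Mar 15, 1638 is a Monday.
From Monday to the next Monday is 7 days.
Mar 15, 1638 + 7 = Mar 22, 1638.

March 22, 1638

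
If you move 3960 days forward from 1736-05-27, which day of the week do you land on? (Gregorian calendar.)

Friday

May 27, 1736 is a Sunday.
3960 mod 7 = 5, so 3960 days after a Sunday is Sunday + 5 = Friday.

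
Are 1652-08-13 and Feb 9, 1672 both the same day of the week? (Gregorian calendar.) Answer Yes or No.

Yes

From Aug 13, 1652 to Feb 9, 1672 is 7119 days.
7119 mod 7 = 0, so they are the same weekday.
(Aug 13, 1652 is a Tuesday; Feb 9, 1672 is a Tuesday.)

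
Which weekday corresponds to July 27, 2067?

Wednesday

Doomsday rule: the anchor day for the 2000s is Tuesday. For year 67: 67÷12 = 5 r 7, and 7÷4 = 1, so 5+7+1 = 13.
Tuesday + 13 ≡ Monday — that's 2067's doomsday.
In July the doomsday date is Jul 11.
Jul 27 is 16 days after Jul 11; 16 mod 7 = 2, so Monday + 2 = Wednesday.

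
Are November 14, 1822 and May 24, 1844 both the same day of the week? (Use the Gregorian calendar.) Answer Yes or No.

From Nov 14, 1822 to May 24, 1844 is 7862 days.
7862 mod 7 = 1, so they are different weekdays.
(Nov 14, 1822 is a Thursday; May 24, 1844 is a Friday.)

No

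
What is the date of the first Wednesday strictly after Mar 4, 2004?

March 10, 2004

Mar 4, 2004 is a Thursday.
From Thursday to the next Wednesday is 6 days.
Mar 4, 2004 + 6 = Mar 10, 2004.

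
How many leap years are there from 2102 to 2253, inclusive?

37

Multiples of 4 in [2102,2253]: 38.
Of those, multiples of 100: 1 (not leap unless ÷400).
Multiples of 400: 0.
Leap years = 38 − 1 + 0 = 37.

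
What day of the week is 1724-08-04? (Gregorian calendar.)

Doomsday rule: the anchor day for the 1700s is Sunday. For year 24: 24÷12 = 2 r 0, and 0÷4 = 0, so 2+0+0 = 2.
Sunday + 2 ≡ Tuesday — that's 1724's doomsday.
In August the doomsday date is Aug 8.
Aug 4 is 4 days before Aug 8; 4 mod 7 = 4, so Tuesday − 4 = Friday.

Friday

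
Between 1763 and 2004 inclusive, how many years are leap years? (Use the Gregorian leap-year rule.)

59

Multiples of 4 in [1763,2004]: 61.
Of those, multiples of 100: 3 (not leap unless ÷400).
Multiples of 400: 1.
Leap years = 61 − 3 + 1 = 59.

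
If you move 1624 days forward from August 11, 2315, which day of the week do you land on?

Aug 11, 2315 is a Wednesday.
1624 mod 7 = 0, so 1624 days after a Wednesday is Wednesday + 0 = Wednesday.

Wednesday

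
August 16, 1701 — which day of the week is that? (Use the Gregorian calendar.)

Tuesday

Doomsday rule: the anchor day for the 1700s is Sunday. For year 01: 1÷12 = 0 r 1, and 1÷4 = 0, so 0+1+0 = 1.
Sunday + 1 ≡ Monday — that's 1701's doomsday.
In August the doomsday date is Aug 8.
Aug 16 is 8 days after Aug 8; 8 mod 7 = 1, so Monday + 1 = Tuesday.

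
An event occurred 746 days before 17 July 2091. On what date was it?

July 1, 2089

−365 (one year) → Jul 17, 2090 (381 left).
−17 → Jun 30, 2090 (end of Jun, 30 days; 364 left).
−30 → May 31, 2090 (end of May, 31 days; 334 left).
−31 → Apr 30, 2090 (end of Apr, 30 days; 303 left).
−30 → Mar 31, 2090 (end of Mar, 31 days; 273 left).
−31 → Feb 28, 2090 (end of Feb, 28 days; 242 left).
−28 → Jan 31, 2090 (end of Jan, 31 days; 214 left).
−31 → Dec 31, 2089 (end of Dec, 31 days; 183 left).
−31 → Nov 30, 2089 (end of Nov, 30 days; 152 left).
−30 → Oct 31, 2089 (end of Oct, 31 days; 122 left).
−31 → Sep 30, 2089 (end of Sep, 30 days; 91 left).
−30 → Aug 31, 2089 (end of Aug, 31 days; 61 left).
−31 → Jul 31, 2089 (end of Jul, 31 days; 30 left).
−30 → Jul 1, 2089.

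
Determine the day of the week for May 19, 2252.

Wednesday

Doomsday rule: the anchor day for the 2200s is Friday. For year 52: 52÷12 = 4 r 4, and 4÷4 = 1, so 4+4+1 = 9.
Friday + 9 ≡ Sunday — that's 2252's doomsday.
In May the doomsday date is May 9.
May 19 is 10 days after May 9; 10 mod 7 = 3, so Sunday + 3 = Wednesday.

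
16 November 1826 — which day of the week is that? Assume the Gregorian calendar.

Thursday

Doomsday rule: the anchor day for the 1800s is Friday. For year 26: 26÷12 = 2 r 2, and 2÷4 = 0, so 2+2+0 = 4.
Friday + 4 ≡ Tuesday — that's 1826's doomsday.
In November the doomsday date is Nov 7.
Nov 16 is 9 days after Nov 7; 9 mod 7 = 2, so Tuesday + 2 = Thursday.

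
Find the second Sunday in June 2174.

June 12, 2174

June 1, 2174 is a Wednesday.
The first Sunday is therefore June 5 (4 days later).
The second Sunday is 5 + 1×7 = June 12.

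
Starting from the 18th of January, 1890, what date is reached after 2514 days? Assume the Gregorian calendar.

December 6, 1896

+365 (one year) → Jan 18, 1891 (2149 left).
+365 (one year) → Jan 18, 1892 (1784 left).
+366 (one year; includes Feb 29, 1892) → Jan 18, 1893 (1418 left).
+365 (one year) → Jan 18, 1894 (1053 left).
+365 (one year) → Jan 18, 1895 (688 left).
+365 (one year) → Jan 18, 1896 (323 left).
Jan has 31 days: +14 → Feb 1, 1896 (309 left).
Feb has 29 days: +29 → Mar 1, 1896 (280 left).
Mar has 31 days: +31 → Apr 1, 1896 (249 left).
Apr has 30 days: +30 → May 1, 1896 (219 left).
May has 31 days: +31 → Jun 1, 1896 (188 left).
Jun has 30 days: +30 → Jul 1, 1896 (158 left).
Jul has 31 days: +31 → Aug 1, 1896 (127 left).
Aug has 31 days: +31 → Sep 1, 1896 (96 left).
Sep has 30 days: +30 → Oct 1, 1896 (66 left).
Oct has 31 days: +31 → Nov 1, 1896 (35 left).
Nov has 30 days: +30 → Dec 1, 1896 (5 left).
+5 → Dec 6, 1896.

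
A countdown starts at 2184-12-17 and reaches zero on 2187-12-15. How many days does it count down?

Dec 17, 2184 → Dec 17, 2185: 365 days.
Dec 17, 2185 → Dec 17, 2186: 365 days.
Dec 17, 2186 → Jan 17, 2187: 31 days (December has 31).
Jan 17, 2187 → Feb 17, 2187: 31 days (January has 31).
Feb 17, 2187 → Mar 17, 2187: 28 days (February has 28).
Mar 17, 2187 → Apr 17, 2187: 31 days (March has 31).
Apr 17, 2187 → May 17, 2187: 30 days (April has 30).
May 17, 2187 → Jun 17, 2187: 31 days (May has 31).
Jun 17, 2187 → Jul 17, 2187: 30 days (June has 30).
Jul 17, 2187 → Aug 17, 2187: 31 days (July has 31).
Aug 17, 2187 → Sep 17, 2187: 31 days (August has 31).
Sep 17, 2187 → Oct 17, 2187: 30 days (September has 30).
Oct 17, 2187 → Nov 17, 2187: 31 days (October has 31).
Nov 17, 2187 → Dec 15, 2187: 28 days.
Total: 1093 days.

1093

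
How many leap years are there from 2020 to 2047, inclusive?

Multiples of 4 in [2020,2047]: 7.
Of those, multiples of 100: 0 (not leap unless ÷400).
Multiples of 400: 0.
Leap years = 7 − 0 + 0 = 7.

7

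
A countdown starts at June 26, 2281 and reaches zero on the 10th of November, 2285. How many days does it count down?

Jun 26, 2281 → Jun 26, 2282: 365 days.
Jun 26, 2282 → Jun 26, 2283: 365 days.
Jun 26, 2283 → Jun 26, 2284: 366 days (Feb 29, 2284 is in that span).
Jun 26, 2284 → Jun 26, 2285: 365 days.
Jun 26, 2285 → Jul 26, 2285: 30 days (June has 30).
Jul 26, 2285 → Aug 26, 2285: 31 days (July has 31).
Aug 26, 2285 → Sep 26, 2285: 31 days (August has 31).
Sep 26, 2285 → Oct 26, 2285: 30 days (September has 30).
Oct 26, 2285 → Nov 10, 2285: 15 days.
Total: 1598 days.

1598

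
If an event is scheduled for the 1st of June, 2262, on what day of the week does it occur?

Sunday

Doomsday rule: the anchor day for the 2200s is Friday. For year 62: 62÷12 = 5 r 2, and 2÷4 = 0, so 5+2+0 = 7.
Friday + 7 ≡ Friday — that's 2262's doomsday.
In June the doomsday date is Jun 6.
Jun 1 is 5 days before Jun 6; 5 mod 7 = 5, so Friday − 5 = Sunday.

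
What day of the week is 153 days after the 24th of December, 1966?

Friday

Dec 24, 1966 is a Saturday.
153 mod 7 = 6, so 153 days after a Saturday is Saturday + 6 = Friday.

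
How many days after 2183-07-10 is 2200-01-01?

Jul 10, 2183 → Jul 10, 2184: 366 days (Feb 29, 2184 is in that span).
Jul 10, 2184 → Jul 10, 2185: 365 days.
Jul 10, 2185 → Jul 10, 2186: 365 days.
Jul 10, 2186 → Jul 10, 2187: 365 days.
Jul 10, 2187 → Jul 10, 2188: 366 days (Feb 29, 2188 is in that span).
Jul 10, 2188 → Jul 10, 2189: 365 days.
Jul 10, 2189 → Jul 10, 2190: 365 days.
Jul 10, 2190 → Jul 10, 2191: 365 days.
Jul 10, 2191 → Jul 10, 2192: 366 days (Feb 29, 2192 is in that span).
Jul 10, 2192 → Jul 10, 2193: 365 days.
Jul 10, 2193 → Jul 10, 2194: 365 days.
Jul 10, 2194 → Jul 10, 2195: 365 days.
Jul 10, 2195 → Jul 10, 2196: 366 days (Feb 29, 2196 is in that span).
Jul 10, 2196 → Jul 10, 2197: 365 days.
Jul 10, 2197 → Jul 10, 2198: 365 days.
Jul 10, 2198 → Jul 10, 2199: 365 days.
Jul 10, 2199 → Aug 10, 2199: 31 days (July has 31).
Aug 10, 2199 → Sep 10, 2199: 31 days (August has 31).
Sep 10, 2199 → Oct 10, 2199: 30 days (September has 30).
Oct 10, 2199 → Nov 10, 2199: 31 days (October has 31).
Nov 10, 2199 → Dec 10, 2199: 30 days (November has 30).
Dec 10, 2199 → Jan 1, 2200: 22 days.
Total: 6019 days.

6019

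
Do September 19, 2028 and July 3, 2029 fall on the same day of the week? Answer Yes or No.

From Sep 19, 2028 to Jul 3, 2029 is 287 days.
287 mod 7 = 0, so they are the same weekday.
(Sep 19, 2028 is a Tuesday; Jul 3, 2029 is a Tuesday.)

Yes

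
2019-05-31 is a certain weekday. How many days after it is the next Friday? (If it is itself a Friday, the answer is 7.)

7

May 31, 2019 is a Friday.
From Friday to the next Friday is 7 days.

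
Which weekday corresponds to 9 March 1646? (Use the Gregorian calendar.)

Doomsday rule: the anchor day for the 1600s is Tuesday. For year 46: 46÷12 = 3 r 10, and 10÷4 = 2, so 3+10+2 = 15.
Tuesday + 15 ≡ Wednesday — that's 1646's doomsday.
In March the doomsday date is Mar 14.
Mar 9 is 5 days before Mar 14; 5 mod 7 = 5, so Wednesday − 5 = Friday.

Friday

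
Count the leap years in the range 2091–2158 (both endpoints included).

Multiples of 4 in [2091,2158]: 17.
Of those, multiples of 100: 1 (not leap unless ÷400).
Multiples of 400: 0.
Leap years = 17 − 1 + 0 = 16.

16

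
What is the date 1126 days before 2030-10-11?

September 11, 2027

−365 (one year) → Oct 11, 2029 (761 left).
−365 (one year) → Oct 11, 2028 (396 left).
−11 → Sep 30, 2028 (end of Sep, 30 days; 385 left).
−30 → Aug 31, 2028 (end of Aug, 31 days; 355 left).
−31 → Jul 31, 2028 (end of Jul, 31 days; 324 left).
−31 → Jun 30, 2028 (end of Jun, 30 days; 293 left).
−30 → May 31, 2028 (end of May, 31 days; 263 left).
−31 → Apr 30, 2028 (end of Apr, 30 days; 232 left).
−30 → Mar 31, 2028 (end of Mar, 31 days; 202 left).
−31 → Feb 29, 2028 (end of Feb, 29 days; 171 left).
−29 → Jan 31, 2028 (end of Jan, 31 days; 142 left).
−31 → Dec 31, 2027 (end of Dec, 31 days; 111 left).
−31 → Nov 30, 2027 (end of Nov, 30 days; 80 left).
−30 → Oct 31, 2027 (end of Oct, 31 days; 50 left).
−31 → Sep 30, 2027 (end of Sep, 30 days; 19 left).
−19 → Sep 11, 2027.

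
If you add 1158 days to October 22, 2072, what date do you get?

December 24, 2075

+365 (one year) → Oct 22, 2073 (793 left).
+365 (one year) → Oct 22, 2074 (428 left).
+365 (one year) → Oct 22, 2075 (63 left).
Oct has 31 days: +10 → Nov 1, 2075 (53 left).
Nov has 30 days: +30 → Dec 1, 2075 (23 left).
+23 → Dec 24, 2075.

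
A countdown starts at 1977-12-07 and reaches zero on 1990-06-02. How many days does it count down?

4560

Dec 7, 1977 → Dec 7, 1978: 365 days.
Dec 7, 1978 → Dec 7, 1979: 365 days.
Dec 7, 1979 → Dec 7, 1980: 366 days (Feb 29, 1980 is in that span).
Dec 7, 1980 → Dec 7, 1981: 365 days.
Dec 7, 1981 → Dec 7, 1982: 365 days.
Dec 7, 1982 → Dec 7, 1983: 365 days.
Dec 7, 1983 → Dec 7, 1984: 366 days (Feb 29, 1984 is in that span).
Dec 7, 1984 → Dec 7, 1985: 365 days.
Dec 7, 1985 → Dec 7, 1986: 365 days.
Dec 7, 1986 → Dec 7, 1987: 365 days.
Dec 7, 1987 → Dec 7, 1988: 366 days (Feb 29, 1988 is in that span).
Dec 7, 1988 → Dec 7, 1989: 365 days.
Dec 7, 1989 → Jan 7, 1990: 31 days (December has 31).
Jan 7, 1990 → Feb 7, 1990: 31 days (January has 31).
Feb 7, 1990 → Mar 7, 1990: 28 days (February has 28).
Mar 7, 1990 → Apr 7, 1990: 31 days (March has 31).
Apr 7, 1990 → May 7, 1990: 30 days (April has 30).
May 7, 1990 → Jun 2, 1990: 26 days.
Total: 4560 days.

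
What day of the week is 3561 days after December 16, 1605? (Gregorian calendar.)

First find the weekday of Dec 16, 1605. Doomsday rule: the anchor day for the 1600s is Tuesday. For year 05: 5÷12 = 0 r 5, and 5÷4 = 1, so 0+5+1 = 6.
Tuesday + 6 ≡ Monday — that's 1605's doomsday.
In December the doomsday date is Dec 12.
Dec 16 is 4 days after Dec 12; 4 mod 7 = 4, so Monday + 4 = Friday.
3561 mod 7 = 5, so 3561 days after a Friday is Friday + 5 = Wednesday.

Wednesday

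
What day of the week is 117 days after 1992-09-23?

First find the weekday of Sep 23, 1992. Doomsday rule: the anchor day for the 1900s is Wednesday. For year 92: 92÷12 = 7 r 8, and 8÷4 = 2, so 7+8+2 = 17.
Wednesday + 17 ≡ Saturday — that's 1992's doomsday.
In September the doomsday date is Sep 5.
Sep 23 is 18 days after Sep 5; 18 mod 7 = 4, so Saturday + 4 = Wednesday.
117 mod 7 = 5, so 117 days after a Wednesday is Wednesday + 5 = Monday.

Monday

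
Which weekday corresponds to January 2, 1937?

Saturday

January 1, 1937 is a Friday.
Jan 1, 1937 → Jan 2, 1937: 1 days.
Total: 1 days.
1 mod 7 = 1, so Friday + 1 = Saturday.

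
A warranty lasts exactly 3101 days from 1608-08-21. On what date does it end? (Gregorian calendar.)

February 16, 1617

+365 (one year) → Aug 21, 1609 (2736 left).
+365 (one year) → Aug 21, 1610 (2371 left).
+365 (one year) → Aug 21, 1611 (2006 left).
+366 (one year; includes Feb 29, 1612) → Aug 21, 1612 (1640 left).
+365 (one year) → Aug 21, 1613 (1275 left).
+365 (one year) → Aug 21, 1614 (910 left).
+365 (one year) → Aug 21, 1615 (545 left).
+366 (one year; includes Feb 29, 1616) → Aug 21, 1616 (179 left).
Aug has 31 days: +11 → Sep 1, 1616 (168 left).
Sep has 30 days: +30 → Oct 1, 1616 (138 left).
Oct has 31 days: +31 → Nov 1, 1616 (107 left).
Nov has 30 days: +30 → Dec 1, 1616 (77 left).
Dec has 31 days: +31 → Jan 1, 1617 (46 left).
Jan has 31 days: +31 → Feb 1, 1617 (15 left).
+15 → Feb 16, 1617.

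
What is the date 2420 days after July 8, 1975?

+366 (one year; includes Feb 29, 1976) → Jul 8, 1976 (2054 left).
+365 (one year) → Jul 8, 1977 (1689 left).
+365 (one year) → Jul 8, 1978 (1324 left).
+365 (one year) → Jul 8, 1979 (959 left).
+366 (one year; includes Feb 29, 1980) → Jul 8, 1980 (593 left).
+365 (one year) → Jul 8, 1981 (228 left).
Jul has 31 days: +24 → Aug 1, 1981 (204 left).
Aug has 31 days: +31 → Sep 1, 1981 (173 left).
Sep has 30 days: +30 → Oct 1, 1981 (143 left).
Oct has 31 days: +31 → Nov 1, 1981 (112 left).
Nov has 30 days: +30 → Dec 1, 1981 (82 left).
Dec has 31 days: +31 → Jan 1, 1982 (51 left).
Jan has 31 days: +31 → Feb 1, 1982 (20 left).
+20 → Feb 21, 1982.

February 21, 1982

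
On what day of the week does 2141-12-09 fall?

January 1, 2141 is a Sunday.
Jan 1, 2141 → Feb 1, 2141: 31 days (January has 31).
Feb 1, 2141 → Mar 1, 2141: 28 days (February has 28).
Mar 1, 2141 → Apr 1, 2141: 31 days (March has 31).
Apr 1, 2141 → May 1, 2141: 30 days (April has 30).
May 1, 2141 → Jun 1, 2141: 31 days (May has 31).
Jun 1, 2141 → Jul 1, 2141: 30 days (June has 30).
Jul 1, 2141 → Aug 1, 2141: 31 days (July has 31).
Aug 1, 2141 → Sep 1, 2141: 31 days (August has 31).
Sep 1, 2141 → Oct 1, 2141: 30 days (September has 30).
Oct 1, 2141 → Nov 1, 2141: 31 days (October has 31).
Nov 1, 2141 → Dec 1, 2141: 30 days (November has 30).
Dec 1, 2141 → Dec 9, 2141: 8 days.
Total: 342 days.
342 mod 7 = 6, so Sunday + 6 = Saturday.

Saturday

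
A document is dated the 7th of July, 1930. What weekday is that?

January 1, 1930 is a Wednesday.
Jan 1, 1930 → Feb 1, 1930: 31 days (January has 31).
Feb 1, 1930 → Mar 1, 1930: 28 days (February has 28).
Mar 1, 1930 → Apr 1, 1930: 31 days (March has 31).
Apr 1, 1930 → May 1, 1930: 30 days (April has 30).
May 1, 1930 → Jun 1, 1930: 31 days (May has 31).
Jun 1, 1930 → Jul 1, 1930: 30 days (June has 30).
Jul 1, 1930 → Jul 7, 1930: 6 days.
Total: 187 days.
187 mod 7 = 5, so Wednesday + 5 = Monday.

Monday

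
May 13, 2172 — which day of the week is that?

Wednesday

Doomsday rule: the anchor day for the 2100s is Sunday. For year 72: 72÷12 = 6 r 0, and 0÷4 = 0, so 6+0+0 = 6.
Sunday + 6 ≡ Saturday — that's 2172's doomsday.
In May the doomsday date is May 9.
May 13 is 4 days after May 9; 4 mod 7 = 4, so Saturday + 4 = Wednesday.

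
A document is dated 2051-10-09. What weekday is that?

Monday

Doomsday rule: the anchor day for the 2000s is Tuesday. For year 51: 51÷12 = 4 r 3, and 3÷4 = 0, so 4+3+0 = 7.
Tuesday + 7 ≡ Tuesday — that's 2051's doomsday.
In October the doomsday date is Oct 10.
Oct 9 is 1 day before Oct 10; 1 mod 7 = 1, so Tuesday − 1 = Monday.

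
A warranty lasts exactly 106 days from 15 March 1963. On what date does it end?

Mar has 31 days: +17 → Apr 1, 1963 (89 left).
Apr has 30 days: +30 → May 1, 1963 (59 left).
May has 31 days: +31 → Jun 1, 1963 (28 left).
+28 → Jun 29, 1963.

June 29, 1963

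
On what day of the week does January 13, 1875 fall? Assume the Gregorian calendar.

Doomsday rule: the anchor day for the 1800s is Friday. For year 75: 75÷12 = 6 r 3, and 3÷4 = 0, so 6+3+0 = 9.
Friday + 9 ≡ Sunday — that's 1875's doomsday.
In January the doomsday date is Jan 3 (1875 is not a leap year).
Jan 13 is 10 days after Jan 3; 10 mod 7 = 3, so Sunday + 3 = Wednesday.

Wednesday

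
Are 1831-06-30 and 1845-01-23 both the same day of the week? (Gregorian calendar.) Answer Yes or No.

Yes

From Jun 30, 1831 to Jan 23, 1845 is 4956 days.
4956 mod 7 = 0, so they are the same weekday.
(Jun 30, 1831 is a Thursday; Jan 23, 1845 is a Thursday.)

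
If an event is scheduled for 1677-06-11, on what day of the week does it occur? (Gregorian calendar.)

Doomsday rule: the anchor day for the 1600s is Tuesday. For year 77: 77÷12 = 6 r 5, and 5÷4 = 1, so 6+5+1 = 12.
Tuesday + 12 ≡ Sunday — that's 1677's doomsday.
In June the doomsday date is Jun 6.
Jun 11 is 5 days after Jun 6; 5 mod 7 = 5, so Sunday + 5 = Friday.

Friday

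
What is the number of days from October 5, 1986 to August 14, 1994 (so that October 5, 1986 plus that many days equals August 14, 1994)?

2870

Oct 5, 1986 → Oct 5, 1987: 365 days.
Oct 5, 1987 → Oct 5, 1988: 366 days (Feb 29, 1988 is in that span).
Oct 5, 1988 → Oct 5, 1989: 365 days.
Oct 5, 1989 → Oct 5, 1990: 365 days.
Oct 5, 1990 → Oct 5, 1991: 365 days.
Oct 5, 1991 → Oct 5, 1992: 366 days (Feb 29, 1992 is in that span).
Oct 5, 1992 → Oct 5, 1993: 365 days.
Oct 5, 1993 → Nov 5, 1993: 31 days (October has 31).
Nov 5, 1993 → Dec 5, 1993: 30 days (November has 30).
Dec 5, 1993 → Jan 5, 1994: 31 days (December has 31).
Jan 5, 1994 → Feb 5, 1994: 31 days (January has 31).
Feb 5, 1994 → Mar 5, 1994: 28 days (February has 28).
Mar 5, 1994 → Apr 5, 1994: 31 days (March has 31).
Apr 5, 1994 → May 5, 1994: 30 days (April has 30).
May 5, 1994 → Jun 5, 1994: 31 days (May has 31).
Jun 5, 1994 → Jul 5, 1994: 30 days (June has 30).
Jul 5, 1994 → Aug 5, 1994: 31 days (July has 31).
Aug 5, 1994 → Aug 14, 1994: 9 days.
Total: 2870 days.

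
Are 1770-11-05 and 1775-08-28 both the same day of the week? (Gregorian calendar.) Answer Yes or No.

Yes

From Nov 5, 1770 to Aug 28, 1775 is 1757 days.
1757 mod 7 = 0, so they are the same weekday.
(Nov 5, 1770 is a Monday; Aug 28, 1775 is a Monday.)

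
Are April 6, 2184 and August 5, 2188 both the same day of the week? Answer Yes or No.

From Apr 6, 2184 to Aug 5, 2188 is 1582 days.
1582 mod 7 = 0, so they are the same weekday.
(Apr 6, 2184 is a Tuesday; Aug 5, 2188 is a Tuesday.)

Yes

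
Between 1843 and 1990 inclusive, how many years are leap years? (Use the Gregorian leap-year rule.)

Multiples of 4 in [1843,1990]: 37.
Of those, multiples of 100: 1 (not leap unless ÷400).
Multiples of 400: 0.
Leap years = 37 − 1 + 0 = 36.

36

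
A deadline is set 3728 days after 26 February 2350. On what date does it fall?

+365 (one year) → Feb 26, 2351 (3363 left).
+365 (one year) → Feb 26, 2352 (2998 left).
+366 (one year; includes Feb 29, 2352) → Feb 26, 2353 (2632 left).
+365 (one year) → Feb 26, 2354 (2267 left).
+365 (one year) → Feb 26, 2355 (1902 left).
+365 (one year) → Feb 26, 2356 (1537 left).
+366 (one year; includes Feb 29, 2356) → Feb 26, 2357 (1171 left).
+365 (one year) → Feb 26, 2358 (806 left).
+365 (one year) → Feb 26, 2359 (441 left).
+365 (one year) → Feb 26, 2360 (76 left).
Feb has 29 days: +4 → Mar 1, 2360 (72 left).
Mar has 31 days: +31 → Apr 1, 2360 (41 left).
Apr has 30 days: +30 → May 1, 2360 (11 left).
+11 → May 12, 2360.

May 12, 2360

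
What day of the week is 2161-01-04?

Sunday

Doomsday rule: the anchor day for the 2100s is Sunday. For year 61: 61÷12 = 5 r 1, and 1÷4 = 0, so 5+1+0 = 6.
Sunday + 6 ≡ Saturday — that's 2161's doomsday.
In January the doomsday date is Jan 3 (2161 is not a leap year).
Jan 4 is 1 day after Jan 3; 1 mod 7 = 1, so Saturday + 1 = Sunday.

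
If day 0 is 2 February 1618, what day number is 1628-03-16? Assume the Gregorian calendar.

Feb 2, 1618 → Feb 2, 1619: 365 days.
Feb 2, 1619 → Feb 2, 1620: 365 days.
Feb 2, 1620 → Feb 2, 1621: 366 days (Feb 29, 1620 is in that span).
Feb 2, 1621 → Feb 2, 1622: 365 days.
Feb 2, 1622 → Feb 2, 1623: 365 days.
Feb 2, 1623 → Feb 2, 1624: 365 days.
Feb 2, 1624 → Feb 2, 1625: 366 days (Feb 29, 1624 is in that span).
Feb 2, 1625 → Feb 2, 1626: 365 days.
Feb 2, 1626 → Feb 2, 1627: 365 days.
Feb 2, 1627 → Feb 2, 1628: 365 days.
Feb 2, 1628 → Mar 2, 1628: 29 days (February has 29).
Mar 2, 1628 → Mar 16, 1628: 14 days.
Total: 3695 days.

3695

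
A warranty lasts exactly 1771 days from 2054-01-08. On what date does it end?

+365 (one year) → Jan 8, 2055 (1406 left).
+365 (one year) → Jan 8, 2056 (1041 left).
+366 (one year; includes Feb 29, 2056) → Jan 8, 2057 (675 left).
+365 (one year) → Jan 8, 2058 (310 left).
Jan has 31 days: +24 → Feb 1, 2058 (286 left).
Feb has 28 days: +28 → Mar 1, 2058 (258 left).
Mar has 31 days: +31 → Apr 1, 2058 (227 left).
Apr has 30 days: +30 → May 1, 2058 (197 left).
May has 31 days: +31 → Jun 1, 2058 (166 left).
Jun has 30 days: +30 → Jul 1, 2058 (136 left).
Jul has 31 days: +31 → Aug 1, 2058 (105 left).
Aug has 31 days: +31 → Sep 1, 2058 (74 left).
Sep has 30 days: +30 → Oct 1, 2058 (44 left).
Oct has 31 days: +31 → Nov 1, 2058 (13 left).
+13 → Nov 14, 2058.

November 14, 2058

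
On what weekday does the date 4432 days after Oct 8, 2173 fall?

Saturday

First find the weekday of Oct 8, 2173. Doomsday rule: the anchor day for the 2100s is Sunday. For year 73: 73÷12 = 6 r 1, and 1÷4 = 0, so 6+1+0 = 7.
Sunday + 7 ≡ Sunday — that's 2173's doomsday.
In October the doomsday date is Oct 10.
Oct 8 is 2 days before Oct 10; 2 mod 7 = 2, so Sunday − 2 = Friday.
4432 mod 7 = 1, so 4432 days after a Friday is Friday + 1 = Saturday.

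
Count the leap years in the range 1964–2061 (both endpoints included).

25

Multiples of 4 in [1964,2061]: 25.
Of those, multiples of 100: 1 (not leap unless ÷400).
Multiples of 400: 1.
Leap years = 25 − 1 + 1 = 25.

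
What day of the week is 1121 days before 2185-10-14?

Thursday

Oct 14, 2185 is a Friday.
1121 mod 7 = 1, so 1121 days before a Friday is Friday − 1 = Thursday.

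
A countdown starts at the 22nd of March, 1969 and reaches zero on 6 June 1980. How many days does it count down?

Mar 22, 1969 → Mar 22, 1970: 365 days.
Mar 22, 1970 → Mar 22, 1971: 365 days.
Mar 22, 1971 → Mar 22, 1972: 366 days (Feb 29, 1972 is in that span).
Mar 22, 1972 → Mar 22, 1973: 365 days.
Mar 22, 1973 → Mar 22, 1974: 365 days.
Mar 22, 1974 → Mar 22, 1975: 365 days.
Mar 22, 1975 → Mar 22, 1976: 366 days (Feb 29, 1976 is in that span).
Mar 22, 1976 → Mar 22, 1977: 365 days.
Mar 22, 1977 → Mar 22, 1978: 365 days.
Mar 22, 1978 → Mar 22, 1979: 365 days.
Mar 22, 1979 → Mar 22, 1980: 366 days (Feb 29, 1980 is in that span).
Mar 22, 1980 → Apr 22, 1980: 31 days (March has 31).
Apr 22, 1980 → May 22, 1980: 30 days (April has 30).
May 22, 1980 → Jun 6, 1980: 15 days.
Total: 4094 days.

4094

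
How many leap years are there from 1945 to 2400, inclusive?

Multiples of 4 in [1945,2400]: 114.
Of those, multiples of 100: 5 (not leap unless ÷400).
Multiples of 400: 2.
Leap years = 114 − 5 + 2 = 111.

111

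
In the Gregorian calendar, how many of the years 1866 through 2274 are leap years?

Multiples of 4 in [1866,2274]: 102.
Of those, multiples of 100: 4 (not leap unless ÷400).
Multiples of 400: 1.
Leap years = 102 − 4 + 1 = 99.

99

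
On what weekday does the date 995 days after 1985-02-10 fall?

Feb 10, 1985 is a Sunday.
995 mod 7 = 1, so 995 days after a Sunday is Sunday + 1 = Monday.

Monday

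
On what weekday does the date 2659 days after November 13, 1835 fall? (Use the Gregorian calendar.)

Thursday

Nov 13, 1835 is a Friday.
2659 mod 7 = 6, so 2659 days after a Friday is Friday + 6 = Thursday.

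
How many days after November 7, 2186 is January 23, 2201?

Nov 7, 2186 → Nov 7, 2187: 365 days.
Nov 7, 2187 → Nov 7, 2188: 366 days (Feb 29, 2188 is in that span).
Nov 7, 2188 → Nov 7, 2189: 365 days.
Nov 7, 2189 → Nov 7, 2190: 365 days.
Nov 7, 2190 → Nov 7, 2191: 365 days.
Nov 7, 2191 → Nov 7, 2192: 366 days (Feb 29, 2192 is in that span).
Nov 7, 2192 → Nov 7, 2193: 365 days.
Nov 7, 2193 → Nov 7, 2194: 365 days.
Nov 7, 2194 → Nov 7, 2195: 365 days.
Nov 7, 2195 → Nov 7, 2196: 366 days (Feb 29, 2196 is in that span).
Nov 7, 2196 → Nov 7, 2197: 365 days.
Nov 7, 2197 → Nov 7, 2198: 365 days.
Nov 7, 2198 → Nov 7, 2199: 365 days.
Nov 7, 2199 → Nov 7, 2200: 365 days.
Nov 7, 2200 → Dec 7, 2200: 30 days (November has 30).
Dec 7, 2200 → Jan 7, 2201: 31 days (December has 31).
Jan 7, 2201 → Jan 23, 2201: 16 days.
Total: 5190 days.

5190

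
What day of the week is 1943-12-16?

Doomsday rule: the anchor day for the 1900s is Wednesday. For year 43: 43÷12 = 3 r 7, and 7÷4 = 1, so 3+7+1 = 11.
Wednesday + 11 ≡ Sunday — that's 1943's doomsday.
In December the doomsday date is Dec 12.
Dec 16 is 4 days after Dec 12; 4 mod 7 = 4, so Sunday + 4 = Thursday.

Thursday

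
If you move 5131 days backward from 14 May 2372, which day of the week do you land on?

First find the weekday of May 14, 2372. Doomsday rule: the anchor day for the 2300s is Wednesday. For year 72: 72÷12 = 6 r 0, and 0÷4 = 0, so 6+0+0 = 6.
Wednesday + 6 ≡ Tuesday — that's 2372's doomsday.
In May the doomsday date is May 9.
May 14 is 5 days after May 9; 5 mod 7 = 5, so Tuesday + 5 = Sunday.
5131 mod 7 = 0, so 5131 days before a Sunday is Sunday − 0 = Sunday.

Sunday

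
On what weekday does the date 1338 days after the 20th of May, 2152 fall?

Sunday

First find the weekday of May 20, 2152. Doomsday rule: the anchor day for the 2100s is Sunday. For year 52: 52÷12 = 4 r 4, and 4÷4 = 1, so 4+4+1 = 9.
Sunday + 9 ≡ Tuesday — that's 2152's doomsday.
In May the doomsday date is May 9.
May 20 is 11 days after May 9; 11 mod 7 = 4, so Tuesday + 4 = Saturday.
1338 mod 7 = 1, so 1338 days after a Saturday is Saturday + 1 = Sunday.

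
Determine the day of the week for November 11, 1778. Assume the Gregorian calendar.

Doomsday rule: the anchor day for the 1700s is Sunday. For year 78: 78÷12 = 6 r 6, and 6÷4 = 1, so 6+6+1 = 13.
Sunday + 13 ≡ Saturday — that's 1778's doomsday.
In November the doomsday date is Nov 7.
Nov 11 is 4 days after Nov 7; 4 mod 7 = 4, so Saturday + 4 = Wednesday.

Wednesday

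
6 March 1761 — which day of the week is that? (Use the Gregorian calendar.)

Friday

Doomsday rule: the anchor day for the 1700s is Sunday. For year 61: 61÷12 = 5 r 1, and 1÷4 = 0, so 5+1+0 = 6.
Sunday + 6 ≡ Saturday — that's 1761's doomsday.
In March the doomsday date is Mar 14.
Mar 6 is 8 days before Mar 14; 8 mod 7 = 1, so Saturday − 1 = Friday.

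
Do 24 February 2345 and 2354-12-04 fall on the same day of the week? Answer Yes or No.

From Feb 24, 2345 to Dec 4, 2354 is 3570 days.
3570 mod 7 = 0, so they are the same weekday.
(Feb 24, 2345 is a Saturday; Dec 4, 2354 is a Saturday.)

Yes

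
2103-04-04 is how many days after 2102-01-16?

Jan 16, 2102 → Jan 16, 2103: 365 days.
Jan 16, 2103 → Feb 16, 2103: 31 days (January has 31).
Feb 16, 2103 → Mar 16, 2103: 28 days (February has 28).
Mar 16, 2103 → Apr 4, 2103: 19 days.
Total: 443 days.

443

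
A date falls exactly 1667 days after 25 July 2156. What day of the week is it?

Jul 25, 2156 is a Sunday.
1667 mod 7 = 1, so 1667 days after a Sunday is Sunday + 1 = Monday.

Monday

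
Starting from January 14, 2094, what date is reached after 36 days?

February 19, 2094

Jan has 31 days: +18 → Feb 1, 2094 (18 left).
+18 → Feb 19, 2094.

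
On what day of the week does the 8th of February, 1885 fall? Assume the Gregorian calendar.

Doomsday rule: the anchor day for the 1800s is Friday. For year 85: 85÷12 = 7 r 1, and 1÷4 = 0, so 7+1+0 = 8.
Friday + 8 ≡ Saturday — that's 1885's doomsday.
In February the doomsday date is Feb 28 (1885 is not a leap year).
Feb 8 is 20 days before Feb 28; 20 mod 7 = 6, so Saturday − 6 = Sunday.

Sunday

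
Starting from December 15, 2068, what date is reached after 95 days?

Dec has 31 days: +17 → Jan 1, 2069 (78 left).
Jan has 31 days: +31 → Feb 1, 2069 (47 left).
Feb has 28 days: +28 → Mar 1, 2069 (19 left).
+19 → Mar 20, 2069.

March 20, 2069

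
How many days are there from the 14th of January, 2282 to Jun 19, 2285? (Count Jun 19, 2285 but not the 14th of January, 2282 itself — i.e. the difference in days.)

1252

Jan 14, 2282 → Jan 14, 2283: 365 days.
Jan 14, 2283 → Jan 14, 2284: 365 days.
Jan 14, 2284 → Jan 14, 2285: 366 days (Feb 29, 2284 is in that span).
Jan 14, 2285 → Feb 14, 2285: 31 days (January has 31).
Feb 14, 2285 → Mar 14, 2285: 28 days (February has 28).
Mar 14, 2285 → Apr 14, 2285: 31 days (March has 31).
Apr 14, 2285 → May 14, 2285: 30 days (April has 30).
May 14, 2285 → Jun 14, 2285: 31 days (May has 31).
Jun 14, 2285 → Jun 19, 2285: 5 days.
Total: 1252 days.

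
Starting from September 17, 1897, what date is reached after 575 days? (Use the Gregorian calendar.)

April 15, 1899

+365 (one year) → Sep 17, 1898 (210 left).
Sep has 30 days: +14 → Oct 1, 1898 (196 left).
Oct has 31 days: +31 → Nov 1, 1898 (165 left).
Nov has 30 days: +30 → Dec 1, 1898 (135 left).
Dec has 31 days: +31 → Jan 1, 1899 (104 left).
Jan has 31 days: +31 → Feb 1, 1899 (73 left).
Feb has 28 days: +28 → Mar 1, 1899 (45 left).
Mar has 31 days: +31 → Apr 1, 1899 (14 left).
+14 → Apr 15, 1899.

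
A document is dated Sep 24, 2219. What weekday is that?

Friday

Doomsday rule: the anchor day for the 2200s is Friday. For year 19: 19÷12 = 1 r 7, and 7÷4 = 1, so 1+7+1 = 9.
Friday + 9 ≡ Sunday — that's 2219's doomsday.
In September the doomsday date is Sep 5.
Sep 24 is 19 days after Sep 5; 19 mod 7 = 5, so Sunday + 5 = Friday.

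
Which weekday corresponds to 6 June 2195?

Doomsday rule: the anchor day for the 2100s is Sunday. For year 95: 95÷12 = 7 r 11, and 11÷4 = 2, so 7+11+2 = 20.
Sunday + 20 ≡ Saturday — that's 2195's doomsday.
In June the doomsday date is Jun 6.
Jun 6 is the doomsday itself: Saturday.

Saturday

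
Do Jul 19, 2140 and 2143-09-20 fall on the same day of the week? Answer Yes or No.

From Jul 19, 2140 to Sep 20, 2143 is 1158 days.
1158 mod 7 = 3, so they are different weekdays.
(Jul 19, 2140 is a Tuesday; Sep 20, 2143 is a Friday.)

No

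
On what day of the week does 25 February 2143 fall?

January 1, 2143 is a Tuesday.
Jan 1, 2143 → Feb 1, 2143: 31 days (January has 31).
Feb 1, 2143 → Feb 25, 2143: 24 days.
Total: 55 days.
55 mod 7 = 6, so Tuesday + 6 = Monday.

Monday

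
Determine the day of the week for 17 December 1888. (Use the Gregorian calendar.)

Monday

Doomsday rule: the anchor day for the 1800s is Friday. For year 88: 88÷12 = 7 r 4, and 4÷4 = 1, so 7+4+1 = 12.
Friday + 12 ≡ Wednesday — that's 1888's doomsday.
In December the doomsday date is Dec 12.
Dec 17 is 5 days after Dec 12; 5 mod 7 = 5, so Wednesday + 5 = Monday.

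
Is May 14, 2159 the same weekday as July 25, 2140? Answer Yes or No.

Yes

From Jul 25, 2140 to May 14, 2159 is 6867 days.
6867 mod 7 = 0, so they are the same weekday.
(Jul 25, 2140 is a Monday; May 14, 2159 is a Monday.)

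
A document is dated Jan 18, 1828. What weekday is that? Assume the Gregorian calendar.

Doomsday rule: the anchor day for the 1800s is Friday. For year 28: 28÷12 = 2 r 4, and 4÷4 = 1, so 2+4+1 = 7.
Friday + 7 ≡ Friday — that's 1828's doomsday.
In January the doomsday date is Jan 4 (1828 is a leap year (divisible by 4)).
Jan 18 is 14 days after Jan 4; 14 mod 7 = 0, so Friday + 0 = Friday.

Friday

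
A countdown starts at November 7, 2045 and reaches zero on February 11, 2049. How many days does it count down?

1192

Nov 7, 2045 → Nov 7, 2046: 365 days.
Nov 7, 2046 → Nov 7, 2047: 365 days.
Nov 7, 2047 → Nov 7, 2048: 366 days (Feb 29, 2048 is in that span).
Nov 7, 2048 → Dec 7, 2048: 30 days (November has 30).
Dec 7, 2048 → Jan 7, 2049: 31 days (December has 31).
Jan 7, 2049 → Feb 7, 2049: 31 days (January has 31).
Feb 7, 2049 → Feb 11, 2049: 4 days.
Total: 1192 days.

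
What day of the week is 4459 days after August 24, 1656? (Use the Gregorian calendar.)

Aug 24, 1656 is a Thursday.
4459 mod 7 = 0, so 4459 days after a Thursday is Thursday + 0 = Thursday.

Thursday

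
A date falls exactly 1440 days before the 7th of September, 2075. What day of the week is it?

First find the weekday of Sep 7, 2075. Doomsday rule: the anchor day for the 2000s is Tuesday. For year 75: 75÷12 = 6 r 3, and 3÷4 = 0, so 6+3+0 = 9.
Tuesday + 9 ≡ Thursday — that's 2075's doomsday.
In September the doomsday date is Sep 5.
Sep 7 is 2 days after Sep 5; 2 mod 7 = 2, so Thursday + 2 = Saturday.
1440 mod 7 = 5, so 1440 days before a Saturday is Saturday − 5 = Monday.

Monday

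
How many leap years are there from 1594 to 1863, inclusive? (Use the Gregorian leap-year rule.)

65

Multiples of 4 in [1594,1863]: 67.
Of those, multiples of 100: 3 (not leap unless ÷400).
Multiples of 400: 1.
Leap years = 67 − 3 + 1 = 65.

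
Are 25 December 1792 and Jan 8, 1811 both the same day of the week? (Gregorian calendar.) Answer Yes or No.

From Dec 25, 1792 to Jan 8, 1811 is 6587 days.
6587 mod 7 = 0, so they are the same weekday.
(Dec 25, 1792 is a Tuesday; Jan 8, 1811 is a Tuesday.)

Yes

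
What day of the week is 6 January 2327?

Thursday

Doomsday rule: the anchor day for the 2300s is Wednesday. For year 27: 27÷12 = 2 r 3, and 3÷4 = 0, so 2+3+0 = 5.
Wednesday + 5 ≡ Monday — that's 2327's doomsday.
In January the doomsday date is Jan 3 (2327 is not a leap year).
Jan 6 is 3 days after Jan 3; 3 mod 7 = 3, so Monday + 3 = Thursday.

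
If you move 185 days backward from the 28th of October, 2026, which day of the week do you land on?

Sunday

Oct 28, 2026 is a Wednesday.
185 mod 7 = 3, so 185 days before a Wednesday is Wednesday − 3 = Sunday.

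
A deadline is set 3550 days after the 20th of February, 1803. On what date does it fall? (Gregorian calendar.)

+365 (one year) → Feb 20, 1804 (3185 left).
+366 (one year; includes Feb 29, 1804) → Feb 20, 1805 (2819 left).
+365 (one year) → Feb 20, 1806 (2454 left).
+365 (one year) → Feb 20, 1807 (2089 left).
+365 (one year) → Feb 20, 1808 (1724 left).
+366 (one year; includes Feb 29, 1808) → Feb 20, 1809 (1358 left).
+365 (one year) → Feb 20, 1810 (993 left).
+365 (one year) → Feb 20, 1811 (628 left).
+365 (one year) → Feb 20, 1812 (263 left).
Feb has 29 days: +10 → Mar 1, 1812 (253 left).
Mar has 31 days: +31 → Apr 1, 1812 (222 left).
Apr has 30 days: +30 → May 1, 1812 (192 left).
May has 31 days: +31 → Jun 1, 1812 (161 left).
Jun has 30 days: +30 → Jul 1, 1812 (131 left).
Jul has 31 days: +31 → Aug 1, 1812 (100 left).
Aug has 31 days: +31 → Sep 1, 1812 (69 left).
Sep has 30 days: +30 → Oct 1, 1812 (39 left).
Oct has 31 days: +31 → Nov 1, 1812 (8 left).
+8 → Nov 9, 1812.

November 9, 1812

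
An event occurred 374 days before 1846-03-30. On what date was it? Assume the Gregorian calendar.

March 21, 1845

−30 → Feb 28, 1846 (end of Feb, 28 days; 344 left).
−28 → Jan 31, 1846 (end of Jan, 31 days; 316 left).
−31 → Dec 31, 1845 (end of Dec, 31 days; 285 left).
−31 → Nov 30, 1845 (end of Nov, 30 days; 254 left).
−30 → Oct 31, 1845 (end of Oct, 31 days; 224 left).
−31 → Sep 30, 1845 (end of Sep, 30 days; 193 left).
−30 → Aug 31, 1845 (end of Aug, 31 days; 163 left).
−31 → Jul 31, 1845 (end of Jul, 31 days; 132 left).
−31 → Jun 30, 1845 (end of Jun, 30 days; 101 left).
−30 → May 31, 1845 (end of May, 31 days; 71 left).
−31 → Apr 30, 1845 (end of Apr, 30 days; 40 left).
−30 → Mar 31, 1845 (end of Mar, 31 days; 10 left).
−10 → Mar 21, 1845.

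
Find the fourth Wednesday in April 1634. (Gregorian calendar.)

April 26, 1634

April 1, 1634 is a Saturday.
The first Wednesday is therefore April 5 (4 days later).
The fourth Wednesday is 5 + 3×7 = April 26.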